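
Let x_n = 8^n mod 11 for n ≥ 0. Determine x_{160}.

Computing terms: x_0 = 1,  x_1 = 8,  x_2 = 9,  x_3 = 6,  x_4 = 4,  x_5 = 10,  x_6 = 3,  x_7 = 2,  x_8 = 5,  x_9 = 7,  x_{10} = 1.
The sequence repeats with period 10.
(160 - 0) mod 10 = 0, so x_{160} = x_0 = 1.

1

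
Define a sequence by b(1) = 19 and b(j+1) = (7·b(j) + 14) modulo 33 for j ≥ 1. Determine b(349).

10

Listing terms: b(1) = 19; b(2) = 15; b(3) = 20; b(4) = 22; b(5) = 3; b(6) = 2; b(7) = 28; b(8) = 12; b(9) = 32; b(10) = 7; b(11) = 30; b(12) = 26; b(13) = 31; b(14) = 0; b(15) = 14; b(16) = 13; b(17) = 6; b(18) = 23; b(19) = 10; b(20) = 18; b(21) = 8; b(22) = 4; b(23) = 9; b(24) = 11; b(25) = 25; b(26) = 24; b(27) = 17; b(28) = 1; b(29) = 21; b(30) = 29; b(31) = 19.
The sequence repeats with period 30.
(349 - 1) mod 30 = 18, so b(349) = b(19) = 10.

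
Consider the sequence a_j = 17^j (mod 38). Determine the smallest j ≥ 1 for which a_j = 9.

We have a_0 = 1,  a_1 = 17,  a_2 = 23,  a_3 = 11,  a_4 = 35,  a_5 = 25,  a_6 = 7,  a_7 = 5,  a_8 = 9,  a_9 = 1.
Since a_9 = a_0 = 1, the sequence is periodic with period 9.
The value 9 first appears (with j ≥ 1) at a_8.

8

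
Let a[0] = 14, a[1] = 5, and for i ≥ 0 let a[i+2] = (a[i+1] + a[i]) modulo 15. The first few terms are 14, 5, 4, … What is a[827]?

a[0] = 14; a[1] = 5; a[2] = 4; a[3] = 9; a[4] = 13; a[5] = 7; a[6] = 5; a[7] = 12; a[8] = 2; a[9] = 14; a[10] = 1; a[11] = 0; a[12] = 1; a[13] = 1; a[14] = 2; a[15] = 3; a[16] = 5; a[17] = 8; a[18] = 13; a[19] = 6; a[20] = 4; a[21] = 10; a[22] = 14; a[23] = 9; a[24] = 8; a[25] = 2; a[26] = 10; a[27] = 12; a[28] = 7; a[29] = 4; a[30] = 11; a[31] = 0; a[32] = 11; a[33] = 11; a[34] = 7; a[35] = 3; a[36] = 10; a[37] = 13; a[38] = 8; a[39] = 6; a[40] = 14; a[41] = 5.
The sequence repeats with period 40.
So a[827] = a[0 + ((827-0) mod 40)] = a[27] = 12.

12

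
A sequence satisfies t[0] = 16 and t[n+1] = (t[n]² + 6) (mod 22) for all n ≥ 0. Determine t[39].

0

Computing terms: t[0] = 16; t[1] = 20; t[2] = 10; t[3] = 18; t[4] = 0; t[5] = 6; t[6] = 20.
Since t[6] = t[1] = 20, the sequence is eventually periodic: after a pre-period of length 1 it cycles with period 5.
For n ≥ 1, t[n] depends only on (n - 1) mod 5. (39 - 1) mod 5 = 3, so t[39] = t[4] = 0.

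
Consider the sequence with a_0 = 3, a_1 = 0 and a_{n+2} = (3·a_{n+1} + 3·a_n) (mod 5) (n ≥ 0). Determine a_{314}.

4

Listing terms: a_0 = 3; a_1 = 0; a_2 = 4; a_3 = 2; a_4 = 3; a_5 = 0.
Since (a_4, a_5) = (a_0, a_1) = (3, 0) (two consecutive terms determine the rest), the sequence is periodic with period 4.
So a_{314} = a_{0 + ((314-0) mod 4)} = a_2 = 4.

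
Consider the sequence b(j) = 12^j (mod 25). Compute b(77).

17

Listing terms: b(0) = 1, b(1) = 12, b(2) = 19, b(3) = 3, b(4) = 11, b(5) = 7, b(6) = 9, b(7) = 8, b(8) = 21, b(9) = 2, b(10) = 24, b(11) = 13, b(12) = 6, b(13) = 22, b(14) = 14, b(15) = 18, b(16) = 16, b(17) = 17, b(18) = 4, b(19) = 23, b(20) = 1.
Since b(20) = b(0) = 1, the sequence is periodic with period 20.
So b(77) = b(0 + ((77-0) mod 20)) = b(17) = 17.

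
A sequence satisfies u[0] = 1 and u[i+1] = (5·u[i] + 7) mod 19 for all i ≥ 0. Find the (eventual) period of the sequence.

We have u[0] = 1; u[1] = 12; u[2] = 10; u[3] = 0; u[4] = 7; u[5] = 4; u[6] = 8; u[7] = 9; u[8] = 14; u[9] = 1.
Since u[9] = u[0] = 1, the sequence is periodic with period 9.

9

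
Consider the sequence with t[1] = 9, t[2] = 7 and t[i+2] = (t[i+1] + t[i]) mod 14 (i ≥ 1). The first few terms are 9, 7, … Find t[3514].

7

Listing terms: t[1] = 9,  t[2] = 7,  t[3] = 2,  t[4] = 9,  t[5] = 11,  t[6] = 6,  t[7] = 3,  t[8] = 9,  t[9] = 12,  t[10] = 7,  t[11] = 5,  t[12] = 12,  t[13] = 3,  t[14] = 1,  t[15] = 4,  t[16] = 5,  t[17] = 9,  t[18] = 0,  t[19] = 9,  t[20] = 9,  t[21] = 4,  t[22] = 13,  t[23] = 3,  t[24] = 2,  t[25] = 5,  t[26] = 7,  t[27] = 12,  t[28] = 5,  t[29] = 3,  t[30] = 8,  t[31] = 11,  t[32] = 5,  t[33] = 2,  t[34] = 7,  t[35] = 9,  t[36] = 2,  t[37] = 11,  t[38] = 13,  t[39] = 10,  t[40] = 9,  t[41] = 5,  t[42] = 0,  t[43] = 5,  t[44] = 5,  t[45] = 10,  t[46] = 1,  t[47] = 11,  t[48] = 12,  t[49] = 9,  t[50] = 7.
Since (t[49], t[50]) = (t[1], t[2]) = (9, 7) (two consecutive terms determine the rest), the sequence is periodic with period 48.
(3514 - 1) mod 48 = 9, so t[3514] = t[10] = 7.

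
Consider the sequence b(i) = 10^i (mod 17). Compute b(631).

We have b(1) = 10, b(2) = 15, b(3) = 14, b(4) = 4, b(5) = 6, b(6) = 9, b(7) = 5, b(8) = 16, b(9) = 7, b(10) = 2, b(11) = 3, b(12) = 13, b(13) = 11, b(14) = 8, b(15) = 12, b(16) = 1, b(17) = 10.
Since b(17) = b(1) = 10, the sequence is periodic with period 16.
So b(631) = b(1 + ((631-1) mod 16)) = b(7) = 5.

5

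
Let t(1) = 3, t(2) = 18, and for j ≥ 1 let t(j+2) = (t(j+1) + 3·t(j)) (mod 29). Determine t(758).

Computing terms: t(1) = 3, t(2) = 18, t(3) = 27, t(4) = 23, t(5) = 17, t(6) = 28, t(7) = 21, t(8) = 18, t(9) = 23, t(10) = 19, t(11) = 1, t(12) = 0, t(13) = 3, t(14) = 3, t(15) = 12, t(16) = 21, t(17) = 28, t(18) = 4, t(19) = 1, t(20) = 13, t(21) = 16, t(22) = 26, t(23) = 16, t(24) = 7, t(25) = 26, t(26) = 18, t(27) = 9, t(28) = 5, t(29) = 3, t(30) = 18.
The sequence repeats with period 28.
So t(758) = t(1 + ((758-1) mod 28)) = t(2) = 18.

18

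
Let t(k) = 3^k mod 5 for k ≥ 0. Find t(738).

4

Listing terms: t(0) = 1,  t(1) = 3,  t(2) = 4,  t(3) = 2,  t(4) = 1.
Since t(4) = t(0) = 1, the sequence is periodic with period 4.
(738 - 0) mod 4 = 2, so t(738) = t(2) = 4.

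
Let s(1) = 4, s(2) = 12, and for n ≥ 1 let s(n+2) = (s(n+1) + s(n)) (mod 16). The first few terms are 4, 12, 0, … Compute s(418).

Listing terms: s(1) = 4; s(2) = 12; s(3) = 0; s(4) = 12; s(5) = 12; s(6) = 8; s(7) = 4; s(8) = 12.
Since (s(7), s(8)) = (s(1), s(2)) = (4, 12) (two consecutive terms determine the rest), the sequence is periodic with period 6.
So s(418) = s(1 + ((418-1) mod 6)) = s(4) = 12.

12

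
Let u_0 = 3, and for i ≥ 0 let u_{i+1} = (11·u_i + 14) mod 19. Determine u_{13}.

We have u_0 = 3, u_1 = 9, u_2 = 18, u_3 = 3.
Since u_3 = u_0 = 3, the sequence is periodic with period 3.
(13 - 0) mod 3 = 1, so u_{13} = u_1 = 9.

9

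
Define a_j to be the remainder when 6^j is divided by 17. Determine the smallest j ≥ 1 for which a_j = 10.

13

We have a_0 = 1, a_1 = 6, a_2 = 2, a_3 = 12, a_4 = 4, a_5 = 7, a_6 = 8, a_7 = 14, a_8 = 16, a_9 = 11, a_{10} = 15, a_{11} = 5, a_{12} = 13, a_{13} = 10, a_{14} = 9, a_{15} = 3, a_{16} = 1.
The sequence repeats with period 16.
The value 10 first appears (with j ≥ 1) at a_{13}.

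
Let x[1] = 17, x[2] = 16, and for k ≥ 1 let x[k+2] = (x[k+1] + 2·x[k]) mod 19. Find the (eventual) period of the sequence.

18

x[1] = 17,  x[2] = 16,  x[3] = 12,  x[4] = 6,  x[5] = 11,  x[6] = 4,  x[7] = 7,  x[8] = 15,  x[9] = 10,  x[10] = 2,  x[11] = 3,  x[12] = 7,  x[13] = 13,  x[14] = 8,  x[15] = 15,  x[16] = 12,  x[17] = 4,  x[18] = 9,  x[19] = 17,  x[20] = 16.
The sequence repeats with period 18.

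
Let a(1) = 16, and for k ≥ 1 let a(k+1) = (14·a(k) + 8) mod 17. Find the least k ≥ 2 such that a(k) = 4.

14

Listing terms: a(1) = 16; a(2) = 11; a(3) = 9; a(4) = 15; a(5) = 14; a(6) = 0; a(7) = 8; a(8) = 1; a(9) = 5; a(10) = 10; a(11) = 12; a(12) = 6; a(13) = 7; a(14) = 4; a(15) = 13; a(16) = 3; a(17) = 16.
The sequence repeats with period 16.
The value 4 first appears (with k ≥ 2) at a(14).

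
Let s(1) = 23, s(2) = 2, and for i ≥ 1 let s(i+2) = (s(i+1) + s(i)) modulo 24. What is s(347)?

We have s(1) = 23,  s(2) = 2,  s(3) = 1,  s(4) = 3,  s(5) = 4,  s(6) = 7,  s(7) = 11,  s(8) = 18,  s(9) = 5,  s(10) = 23,  s(11) = 4,  s(12) = 3,  s(13) = 7,  s(14) = 10,  s(15) = 17,  s(16) = 3,  s(17) = 20,  s(18) = 23,  s(19) = 19,  s(20) = 18,  s(21) = 13,  s(22) = 7,  s(23) = 20,  s(24) = 3,  s(25) = 23,  s(26) = 2.
Since (s(25), s(26)) = (s(1), s(2)) = (23, 2) (two consecutive terms determine the rest), the sequence is periodic with period 24.
(347 - 1) mod 24 = 10, so s(347) = s(11) = 4.

4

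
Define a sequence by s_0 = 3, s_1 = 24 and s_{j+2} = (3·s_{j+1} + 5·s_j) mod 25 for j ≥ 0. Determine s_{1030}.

2

Computing terms: s_0 = 3; s_1 = 24; s_2 = 12; s_3 = 6; s_4 = 3; s_5 = 14; s_6 = 7; s_7 = 16; s_8 = 8; s_9 = 4; s_{10} = 2; s_{11} = 1; s_{12} = 13; s_{13} = 19; s_{14} = 22; s_{15} = 11; s_{16} = 18; s_{17} = 9; s_{18} = 17; s_{19} = 21; s_{20} = 23; s_{21} = 24; s_{22} = 12.
Since (s_{21}, s_{22}) = (s_1, s_2) = (24, 12) (two consecutive terms determine the rest), the sequence is eventually periodic: after a pre-period of length 1 it cycles with period 20.
For j ≥ 1, s_j depends only on (j - 1) mod 20. (1030 - 1) mod 20 = 9, so s_{1030} = s_{10} = 2.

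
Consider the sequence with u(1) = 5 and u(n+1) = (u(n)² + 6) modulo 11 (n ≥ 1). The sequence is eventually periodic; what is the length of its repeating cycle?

u(1) = 5; u(2) = 9; u(3) = 10; u(4) = 7; u(5) = 0; u(6) = 6; u(7) = 9.
Since u(7) = u(2) = 9, the sequence is eventually periodic: after a pre-period of length 1 it cycles with period 5.

5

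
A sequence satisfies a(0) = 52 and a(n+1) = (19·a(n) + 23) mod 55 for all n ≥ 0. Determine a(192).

We have a(0) = 52, a(1) = 21, a(2) = 37, a(3) = 11, a(4) = 12, a(5) = 31, a(6) = 7, a(7) = 46, a(8) = 17, a(9) = 16, a(10) = 52.
The sequence repeats with period 10.
So a(192) = a(0 + ((192-0) mod 10)) = a(2) = 37.

37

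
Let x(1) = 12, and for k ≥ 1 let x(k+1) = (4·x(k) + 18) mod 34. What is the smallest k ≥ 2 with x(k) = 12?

5

We have x(1) = 12, x(2) = 32, x(3) = 10, x(4) = 24, x(5) = 12.
The sequence repeats with period 4.
The value 12 next appears (with k ≥ 2) at x(5).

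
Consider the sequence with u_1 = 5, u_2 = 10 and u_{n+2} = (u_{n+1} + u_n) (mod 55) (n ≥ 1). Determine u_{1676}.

10

We have u_1 = 5; u_2 = 10; u_3 = 15; u_4 = 25; u_5 = 40; u_6 = 10; u_7 = 50; u_8 = 5; u_9 = 0; u_{10} = 5; u_{11} = 5; u_{12} = 10.
Since (u_{11}, u_{12}) = (u_1, u_2) = (5, 10) (two consecutive terms determine the rest), the sequence is periodic with period 10.
So u_{1676} = u_{1 + ((1676-1) mod 10)} = u_6 = 10.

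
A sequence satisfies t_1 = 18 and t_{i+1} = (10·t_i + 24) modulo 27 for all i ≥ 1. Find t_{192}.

t_1 = 18; t_2 = 15; t_3 = 12; t_4 = 9; t_5 = 6; t_6 = 3; t_7 = 0; t_8 = 24; t_9 = 21; t_{10} = 18.
Since t_{10} = t_1 = 18, the sequence is periodic with period 9.
So t_{192} = t_{1 + ((192-1) mod 9)} = t_3 = 12.

12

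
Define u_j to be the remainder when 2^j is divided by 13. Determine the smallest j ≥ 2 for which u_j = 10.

Listing terms: u_1 = 2, u_2 = 4, u_3 = 8, u_4 = 3, u_5 = 6, u_6 = 12, u_7 = 11, u_8 = 9, u_9 = 5, u_{10} = 10, u_{11} = 7, u_{12} = 1, u_{13} = 2.
Since u_{13} = u_1 = 2, the sequence is periodic with period 12.
The value 10 first appears (with j ≥ 2) at u_{10}.

10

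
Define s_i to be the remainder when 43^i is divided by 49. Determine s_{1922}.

22

Listing terms: s_1 = 43,  s_2 = 36,  s_3 = 29,  s_4 = 22,  s_5 = 15,  s_6 = 8,  s_7 = 1,  s_8 = 43.
The sequence repeats with period 7.
So s_{1922} = s_{1 + ((1922-1) mod 7)} = s_4 = 22.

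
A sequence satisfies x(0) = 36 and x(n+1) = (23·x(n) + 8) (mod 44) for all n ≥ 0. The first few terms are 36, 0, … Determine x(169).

We have x(0) = 36; x(1) = 0; x(2) = 8; x(3) = 16; x(4) = 24; x(5) = 32; x(6) = 40; x(7) = 4; x(8) = 12; x(9) = 20; x(10) = 28; x(11) = 36.
Since x(11) = x(0) = 36, the sequence is periodic with period 11.
So x(169) = x(0 + ((169-0) mod 11)) = x(4) = 24.

24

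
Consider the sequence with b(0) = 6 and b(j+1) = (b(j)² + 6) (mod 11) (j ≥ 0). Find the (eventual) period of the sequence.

b(0) = 6,  b(1) = 9,  b(2) = 10,  b(3) = 7,  b(4) = 0,  b(5) = 6.
Since b(5) = b(0) = 6, the sequence is periodic with period 5.

5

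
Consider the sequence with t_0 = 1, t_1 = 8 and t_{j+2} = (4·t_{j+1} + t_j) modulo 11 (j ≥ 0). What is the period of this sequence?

10

Computing terms: t_0 = 1,  t_1 = 8,  t_2 = 0,  t_3 = 8,  t_4 = 10,  t_5 = 4,  t_6 = 4,  t_7 = 9,  t_8 = 7,  t_9 = 4,  t_{10} = 1,  t_{11} = 8.
The sequence repeats with period 10.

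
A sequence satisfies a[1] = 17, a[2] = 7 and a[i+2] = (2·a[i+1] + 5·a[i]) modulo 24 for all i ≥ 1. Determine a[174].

We have a[1] = 17; a[2] = 7; a[3] = 3; a[4] = 17; a[5] = 1; a[6] = 15; a[7] = 11; a[8] = 1; a[9] = 9; a[10] = 23; a[11] = 19; a[12] = 9; a[13] = 17; a[14] = 7.
The sequence repeats with period 12.
So a[174] = a[1 + ((174-1) mod 12)] = a[6] = 15.

15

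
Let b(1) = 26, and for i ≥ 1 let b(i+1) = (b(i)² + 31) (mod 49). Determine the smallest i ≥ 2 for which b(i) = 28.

Listing terms: b(1) = 26, b(2) = 21, b(3) = 31, b(4) = 12, b(5) = 28, b(6) = 31.
Since b(6) = b(3) = 31, the sequence is eventually periodic: after a pre-period of length 2 it cycles with period 3.
The value 28 first appears (with i ≥ 2) at b(5).

5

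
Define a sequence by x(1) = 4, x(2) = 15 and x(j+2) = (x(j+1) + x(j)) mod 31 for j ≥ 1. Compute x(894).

We have x(1) = 4; x(2) = 15; x(3) = 19; x(4) = 3; x(5) = 22; x(6) = 25; x(7) = 16; x(8) = 10; x(9) = 26; x(10) = 5; x(11) = 0; x(12) = 5; x(13) = 5; x(14) = 10; x(15) = 15; x(16) = 25; x(17) = 9; x(18) = 3; x(19) = 12; x(20) = 15; x(21) = 27; x(22) = 11; x(23) = 7; x(24) = 18; x(25) = 25; x(26) = 12; x(27) = 6; x(28) = 18; x(29) = 24; x(30) = 11; x(31) = 4; x(32) = 15.
Since (x(31), x(32)) = (x(1), x(2)) = (4, 15) (two consecutive terms determine the rest), the sequence is periodic with period 30.
So x(894) = x(1 + ((894-1) mod 30)) = x(24) = 18.

18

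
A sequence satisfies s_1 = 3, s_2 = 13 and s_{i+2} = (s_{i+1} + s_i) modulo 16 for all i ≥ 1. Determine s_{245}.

13

Computing terms: s_1 = 3,  s_2 = 13,  s_3 = 0,  s_4 = 13,  s_5 = 13,  s_6 = 10,  s_7 = 7,  s_8 = 1,  s_9 = 8,  s_{10} = 9,  s_{11} = 1,  s_{12} = 10,  s_{13} = 11,  s_{14} = 5,  s_{15} = 0,  s_{16} = 5,  s_{17} = 5,  s_{18} = 10,  s_{19} = 15,  s_{20} = 9,  s_{21} = 8,  s_{22} = 1,  s_{23} = 9,  s_{24} = 10,  s_{25} = 3,  s_{26} = 13.
The sequence repeats with period 24.
(245 - 1) mod 24 = 4, so s_{245} = s_5 = 13.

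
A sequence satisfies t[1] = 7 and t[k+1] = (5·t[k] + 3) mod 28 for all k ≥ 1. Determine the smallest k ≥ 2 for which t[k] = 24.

Listing terms: t[1] = 7, t[2] = 10, t[3] = 25, t[4] = 16, t[5] = 27, t[6] = 26, t[7] = 21, t[8] = 24, t[9] = 11, t[10] = 2, t[11] = 13, t[12] = 12, t[13] = 7.
Since t[13] = t[1] = 7, the sequence is periodic with period 12.
The value 24 first appears (with k ≥ 2) at t[8].

8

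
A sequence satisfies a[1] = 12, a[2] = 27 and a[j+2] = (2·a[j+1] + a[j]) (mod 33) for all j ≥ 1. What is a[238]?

Computing terms: a[1] = 12, a[2] = 27, a[3] = 0, a[4] = 27, a[5] = 21, a[6] = 3, a[7] = 27, a[8] = 24, a[9] = 9, a[10] = 9, a[11] = 27, a[12] = 30, a[13] = 21, a[14] = 6, a[15] = 0, a[16] = 6, a[17] = 12, a[18] = 30, a[19] = 6, a[20] = 9, a[21] = 24, a[22] = 24, a[23] = 6, a[24] = 3, a[25] = 12, a[26] = 27.
The sequence repeats with period 24.
So a[238] = a[1 + ((238-1) mod 24)] = a[22] = 24.

24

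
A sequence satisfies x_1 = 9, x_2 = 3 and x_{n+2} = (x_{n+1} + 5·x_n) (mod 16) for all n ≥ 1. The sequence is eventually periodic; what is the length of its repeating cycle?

Listing terms: x_1 = 9; x_2 = 3; x_3 = 0; x_4 = 15; x_5 = 15; x_6 = 10; x_7 = 5; x_8 = 7; x_9 = 0; x_{10} = 3; x_{11} = 3; x_{12} = 2; x_{13} = 1; x_{14} = 11; x_{15} = 0; x_{16} = 7; x_{17} = 7; x_{18} = 10; x_{19} = 13; x_{20} = 15; x_{21} = 0; x_{22} = 11; x_{23} = 11; x_{24} = 2; x_{25} = 9; x_{26} = 3.
The sequence repeats with period 24.

24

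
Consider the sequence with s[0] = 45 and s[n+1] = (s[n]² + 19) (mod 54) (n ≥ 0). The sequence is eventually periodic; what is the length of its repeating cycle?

6

s[0] = 45; s[1] = 46; s[2] = 29; s[3] = 50; s[4] = 35; s[5] = 2; s[6] = 23; s[7] = 8; s[8] = 29.
Since s[8] = s[2] = 29, the sequence is eventually periodic: after a pre-period of length 2 it cycles with period 6.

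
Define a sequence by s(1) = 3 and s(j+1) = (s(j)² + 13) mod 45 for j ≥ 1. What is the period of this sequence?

3

s(1) = 3; s(2) = 22; s(3) = 2; s(4) = 17; s(5) = 32; s(6) = 2.
Since s(6) = s(3) = 2, the sequence is eventually periodic: after a pre-period of length 2 it cycles with period 3.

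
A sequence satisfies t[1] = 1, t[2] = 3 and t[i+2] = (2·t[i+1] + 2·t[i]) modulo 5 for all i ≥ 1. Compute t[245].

0

Computing terms: t[1] = 1, t[2] = 3, t[3] = 3, t[4] = 2, t[5] = 0, t[6] = 4, t[7] = 3, t[8] = 4, t[9] = 4, t[10] = 1, t[11] = 0, t[12] = 2, t[13] = 4, t[14] = 2, t[15] = 2, t[16] = 3, t[17] = 0, t[18] = 1, t[19] = 2, t[20] = 1, t[21] = 1, t[22] = 4, t[23] = 0, t[24] = 3, t[25] = 1, t[26] = 3.
The sequence repeats with period 24.
(245 - 1) mod 24 = 4, so t[245] = t[5] = 0.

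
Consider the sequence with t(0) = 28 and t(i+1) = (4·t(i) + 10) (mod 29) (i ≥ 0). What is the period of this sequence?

Listing terms: t(0) = 28,  t(1) = 6,  t(2) = 5,  t(3) = 1,  t(4) = 14,  t(5) = 8,  t(6) = 13,  t(7) = 4,  t(8) = 26,  t(9) = 27,  t(10) = 2,  t(11) = 18,  t(12) = 24,  t(13) = 19,  t(14) = 28.
Since t(14) = t(0) = 28, the sequence is periodic with period 14.

14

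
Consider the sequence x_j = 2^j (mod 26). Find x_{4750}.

Listing terms: x_1 = 2,  x_2 = 4,  x_3 = 8,  x_4 = 16,  x_5 = 6,  x_6 = 12,  x_7 = 24,  x_8 = 22,  x_9 = 18,  x_{10} = 10,  x_{11} = 20,  x_{12} = 14,  x_{13} = 2.
Since x_{13} = x_1 = 2, the sequence is periodic with period 12.
So x_{4750} = x_{1 + ((4750-1) mod 12)} = x_{10} = 10.

10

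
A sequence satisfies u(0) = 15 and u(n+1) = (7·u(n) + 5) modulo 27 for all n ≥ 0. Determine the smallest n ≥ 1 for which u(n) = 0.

u(0) = 15; u(1) = 2; u(2) = 19; u(3) = 3; u(4) = 26; u(5) = 25; u(6) = 18; u(7) = 23; u(8) = 4; u(9) = 6; u(10) = 20; u(11) = 10; u(12) = 21; u(13) = 17; u(14) = 16; u(15) = 9; u(16) = 14; u(17) = 22; u(18) = 24; u(19) = 11; u(20) = 1; u(21) = 12; u(22) = 8; u(23) = 7; u(24) = 0; u(25) = 5; u(26) = 13; u(27) = 15.
The sequence repeats with period 27.
The value 0 first appears (with n ≥ 1) at u(24).

24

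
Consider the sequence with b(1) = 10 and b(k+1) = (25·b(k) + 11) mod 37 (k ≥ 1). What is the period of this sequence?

Listing terms: b(1) = 10; b(2) = 2; b(3) = 24; b(4) = 19; b(5) = 5; b(6) = 25; b(7) = 7; b(8) = 1; b(9) = 36; b(10) = 23; b(11) = 31; b(12) = 9; b(13) = 14; b(14) = 28; b(15) = 8; b(16) = 26; b(17) = 32; b(18) = 34; b(19) = 10.
The sequence repeats with period 18.

18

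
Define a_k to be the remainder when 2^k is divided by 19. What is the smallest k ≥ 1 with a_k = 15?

Listing terms: a_0 = 1; a_1 = 2; a_2 = 4; a_3 = 8; a_4 = 16; a_5 = 13; a_6 = 7; a_7 = 14; a_8 = 9; a_9 = 18; a_{10} = 17; a_{11} = 15; a_{12} = 11; a_{13} = 3; a_{14} = 6; a_{15} = 12; a_{16} = 5; a_{17} = 10; a_{18} = 1.
The sequence repeats with period 18.
The value 15 first appears (with k ≥ 1) at a_{11}.

11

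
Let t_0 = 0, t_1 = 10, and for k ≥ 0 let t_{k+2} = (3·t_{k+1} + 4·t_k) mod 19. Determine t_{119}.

Computing terms: t_0 = 0,  t_1 = 10,  t_2 = 11,  t_3 = 16,  t_4 = 16,  t_5 = 17,  t_6 = 1,  t_7 = 14,  t_8 = 8,  t_9 = 4,  t_{10} = 6,  t_{11} = 15,  t_{12} = 12,  t_{13} = 1,  t_{14} = 13,  t_{15} = 5,  t_{16} = 10,  t_{17} = 12,  t_{18} = 0,  t_{19} = 10.
Since (t_{18}, t_{19}) = (t_0, t_1) = (0, 10) (two consecutive terms determine the rest), the sequence is periodic with period 18.
(119 - 0) mod 18 = 11, so t_{119} = t_{11} = 15.

15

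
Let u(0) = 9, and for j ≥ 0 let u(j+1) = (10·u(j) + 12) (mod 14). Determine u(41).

Listing terms: u(0) = 9; u(1) = 4; u(2) = 10; u(3) = 0; u(4) = 12; u(5) = 6; u(6) = 2; u(7) = 4.
Since u(7) = u(1) = 4, the sequence is eventually periodic: after a pre-period of length 1 it cycles with period 6.
For j ≥ 1, u(j) depends only on (j - 1) mod 6. (41 - 1) mod 6 = 4, so u(41) = u(5) = 6.

6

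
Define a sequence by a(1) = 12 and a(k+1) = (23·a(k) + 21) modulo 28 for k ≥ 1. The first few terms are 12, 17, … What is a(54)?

Computing terms: a(1) = 12, a(2) = 17, a(3) = 20, a(4) = 5, a(5) = 24, a(6) = 13, a(7) = 12.
The sequence repeats with period 6.
So a(54) = a(1 + ((54-1) mod 6)) = a(6) = 13.

13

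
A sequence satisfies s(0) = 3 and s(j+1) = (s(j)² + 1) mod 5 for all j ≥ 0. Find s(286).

0

Computing terms: s(0) = 3, s(1) = 0, s(2) = 1, s(3) = 2, s(4) = 0.
Since s(4) = s(1) = 0, the sequence is eventually periodic: after a pre-period of length 1 it cycles with period 3.
For j ≥ 1, s(j) depends only on (j - 1) mod 3. (286 - 1) mod 3 = 0, so s(286) = s(1) = 0.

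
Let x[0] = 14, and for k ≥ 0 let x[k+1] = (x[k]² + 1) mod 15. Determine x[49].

2

x[0] = 14, x[1] = 2, x[2] = 5, x[3] = 11, x[4] = 2.
Since x[4] = x[1] = 2, the sequence is eventually periodic: after a pre-period of length 1 it cycles with period 3.
For k ≥ 1, x[k] depends only on (k - 1) mod 3. (49 - 1) mod 3 = 0, so x[49] = x[1] = 2.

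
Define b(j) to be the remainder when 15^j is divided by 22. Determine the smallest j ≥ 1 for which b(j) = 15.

1

b(0) = 1, b(1) = 15, b(2) = 5, b(3) = 9, b(4) = 3, b(5) = 1.
The sequence repeats with period 5.
The value 15 first appears (with j ≥ 1) at b(1).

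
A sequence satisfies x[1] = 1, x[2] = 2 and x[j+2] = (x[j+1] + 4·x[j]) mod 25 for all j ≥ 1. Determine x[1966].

We have x[1] = 1, x[2] = 2, x[3] = 6, x[4] = 14, x[5] = 13, x[6] = 19, x[7] = 21, x[8] = 22, x[9] = 6, x[10] = 19, x[11] = 18, x[12] = 19, x[13] = 16, x[14] = 17, x[15] = 6, x[16] = 24, x[17] = 23, x[18] = 19, x[19] = 11, x[20] = 12, x[21] = 6, x[22] = 4, x[23] = 3, x[24] = 19, x[25] = 6, x[26] = 7, x[27] = 6, x[28] = 9, x[29] = 8, x[30] = 19, x[31] = 1, x[32] = 2.
The sequence repeats with period 30.
(1966 - 1) mod 30 = 15, so x[1966] = x[16] = 24.

24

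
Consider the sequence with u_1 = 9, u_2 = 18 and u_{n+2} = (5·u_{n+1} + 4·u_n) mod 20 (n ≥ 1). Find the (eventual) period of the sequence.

4

Computing terms: u_1 = 9,  u_2 = 18,  u_3 = 6,  u_4 = 2,  u_5 = 14,  u_6 = 18,  u_7 = 6.
Since (u_6, u_7) = (u_2, u_3) = (18, 6) (two consecutive terms determine the rest), the sequence is eventually periodic: after a pre-period of length 1 it cycles with period 4.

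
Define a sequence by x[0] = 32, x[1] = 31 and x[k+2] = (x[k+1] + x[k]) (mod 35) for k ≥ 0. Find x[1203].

x[0] = 32; x[1] = 31; x[2] = 28; x[3] = 24; x[4] = 17; x[5] = 6; x[6] = 23; x[7] = 29; x[8] = 17; x[9] = 11; x[10] = 28; x[11] = 4; x[12] = 32; x[13] = 1; x[14] = 33; x[15] = 34; x[16] = 32; x[17] = 31.
Since (x[16], x[17]) = (x[0], x[1]) = (32, 31) (two consecutive terms determine the rest), the sequence is periodic with period 16.
(1203 - 0) mod 16 = 3, so x[1203] = x[3] = 24.

24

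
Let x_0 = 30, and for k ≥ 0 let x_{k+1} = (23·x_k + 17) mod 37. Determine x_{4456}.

x_0 = 30; x_1 = 4; x_2 = 35; x_3 = 8; x_4 = 16; x_5 = 15; x_6 = 29; x_7 = 18; x_8 = 24; x_9 = 14; x_{10} = 6; x_{11} = 7; x_{12} = 30.
The sequence repeats with period 12.
(4456 - 0) mod 12 = 4, so x_{4456} = x_4 = 16.

16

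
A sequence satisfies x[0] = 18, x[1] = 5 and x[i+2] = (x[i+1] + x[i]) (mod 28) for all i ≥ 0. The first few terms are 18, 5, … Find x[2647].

Listing terms: x[0] = 18, x[1] = 5, x[2] = 23, x[3] = 0, x[4] = 23, x[5] = 23, x[6] = 18, x[7] = 13, x[8] = 3, x[9] = 16, x[10] = 19, x[11] = 7, x[12] = 26, x[13] = 5, x[14] = 3, x[15] = 8, x[16] = 11, x[17] = 19, x[18] = 2, x[19] = 21, x[20] = 23, x[21] = 16, x[22] = 11, x[23] = 27, x[24] = 10, x[25] = 9, x[26] = 19, x[27] = 0, x[28] = 19, x[29] = 19, x[30] = 10, x[31] = 1, x[32] = 11, x[33] = 12, x[34] = 23, x[35] = 7, x[36] = 2, x[37] = 9, x[38] = 11, x[39] = 20, x[40] = 3, x[41] = 23, x[42] = 26, x[43] = 21, x[44] = 19, x[45] = 12, x[46] = 3, x[47] = 15, x[48] = 18, x[49] = 5.
The sequence repeats with period 48.
So x[2647] = x[0 + ((2647-0) mod 48)] = x[7] = 13.

13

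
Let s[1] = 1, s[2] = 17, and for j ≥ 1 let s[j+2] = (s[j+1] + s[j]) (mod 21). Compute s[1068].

s[1] = 1, s[2] = 17, s[3] = 18, s[4] = 14, s[5] = 11, s[6] = 4, s[7] = 15, s[8] = 19, s[9] = 13, s[10] = 11, s[11] = 3, s[12] = 14, s[13] = 17, s[14] = 10, s[15] = 6, s[16] = 16, s[17] = 1, s[18] = 17.
Since (s[17], s[18]) = (s[1], s[2]) = (1, 17) (two consecutive terms determine the rest), the sequence is periodic with period 16.
(1068 - 1) mod 16 = 11, so s[1068] = s[12] = 14.

14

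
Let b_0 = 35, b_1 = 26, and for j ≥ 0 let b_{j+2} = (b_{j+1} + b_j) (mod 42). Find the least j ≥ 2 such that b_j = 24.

Computing terms: b_0 = 35; b_1 = 26; b_2 = 19; b_3 = 3; b_4 = 22; b_5 = 25; b_6 = 5; b_7 = 30; b_8 = 35; b_9 = 23; b_{10} = 16; b_{11} = 39; b_{12} = 13; b_{13} = 10; b_{14} = 23; b_{15} = 33; b_{16} = 14; b_{17} = 5; b_{18} = 19; b_{19} = 24; b_{20} = 1; b_{21} = 25; b_{22} = 26; b_{23} = 9; b_{24} = 35; b_{25} = 2; b_{26} = 37; b_{27} = 39; b_{28} = 34; b_{29} = 31; b_{30} = 23; b_{31} = 12; b_{32} = 35; b_{33} = 5; b_{34} = 40; b_{35} = 3; b_{36} = 1; b_{37} = 4; b_{38} = 5; b_{39} = 9; b_{40} = 14; b_{41} = 23; b_{42} = 37; b_{43} = 18; b_{44} = 13; b_{45} = 31; b_{46} = 2; b_{47} = 33; b_{48} = 35; b_{49} = 26.
Since (b_{48}, b_{49}) = (b_0, b_1) = (35, 26) (two consecutive terms determine the rest), the sequence is periodic with period 48.
The value 24 first appears (with j ≥ 2) at b_{19}.

19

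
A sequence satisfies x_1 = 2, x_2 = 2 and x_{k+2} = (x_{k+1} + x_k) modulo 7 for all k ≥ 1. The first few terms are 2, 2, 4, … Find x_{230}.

2

Listing terms: x_1 = 2, x_2 = 2, x_3 = 4, x_4 = 6, x_5 = 3, x_6 = 2, x_7 = 5, x_8 = 0, x_9 = 5, x_{10} = 5, x_{11} = 3, x_{12} = 1, x_{13} = 4, x_{14} = 5, x_{15} = 2, x_{16} = 0, x_{17} = 2, x_{18} = 2.
The sequence repeats with period 16.
So x_{230} = x_{1 + ((230-1) mod 16)} = x_6 = 2.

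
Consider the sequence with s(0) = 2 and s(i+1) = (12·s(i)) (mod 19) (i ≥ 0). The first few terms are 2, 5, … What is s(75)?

Computing terms: s(0) = 2, s(1) = 5, s(2) = 3, s(3) = 17, s(4) = 14, s(5) = 16, s(6) = 2.
Since s(6) = s(0) = 2, the sequence is periodic with period 6.
(75 - 0) mod 6 = 3, so s(75) = s(3) = 17.

17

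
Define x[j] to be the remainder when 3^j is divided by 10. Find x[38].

We have x[0] = 1; x[1] = 3; x[2] = 9; x[3] = 7; x[4] = 1.
Since x[4] = x[0] = 1, the sequence is periodic with period 4.
So x[38] = x[0 + ((38-0) mod 4)] = x[2] = 9.

9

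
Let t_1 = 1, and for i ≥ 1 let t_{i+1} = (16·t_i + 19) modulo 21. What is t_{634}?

We have t_1 = 1, t_2 = 14, t_3 = 12, t_4 = 1.
The sequence repeats with period 3.
So t_{634} = t_{1 + ((634-1) mod 3)} = t_1 = 1.

1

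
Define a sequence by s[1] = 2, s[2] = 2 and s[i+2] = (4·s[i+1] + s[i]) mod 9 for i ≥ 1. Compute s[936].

3

We have s[1] = 2, s[2] = 2, s[3] = 1, s[4] = 6, s[5] = 7, s[6] = 7, s[7] = 8, s[8] = 3, s[9] = 2, s[10] = 2.
The sequence repeats with period 8.
So s[936] = s[1 + ((936-1) mod 8)] = s[8] = 3.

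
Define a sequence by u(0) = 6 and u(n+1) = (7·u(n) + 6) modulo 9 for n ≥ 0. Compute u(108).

6

Listing terms: u(0) = 6, u(1) = 3, u(2) = 0, u(3) = 6.
Since u(3) = u(0) = 6, the sequence is periodic with period 3.
So u(108) = u(0 + ((108-0) mod 3)) = u(0) = 6.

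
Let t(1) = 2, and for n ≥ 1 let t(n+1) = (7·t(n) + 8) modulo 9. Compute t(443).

4

We have t(1) = 2, t(2) = 4, t(3) = 0, t(4) = 8, t(5) = 1, t(6) = 6, t(7) = 5, t(8) = 7, t(9) = 3, t(10) = 2.
Since t(10) = t(1) = 2, the sequence is periodic with period 9.
(443 - 1) mod 9 = 1, so t(443) = t(2) = 4.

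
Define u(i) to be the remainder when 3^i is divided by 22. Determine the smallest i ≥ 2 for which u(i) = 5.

3

We have u(1) = 3; u(2) = 9; u(3) = 5; u(4) = 15; u(5) = 1; u(6) = 3.
The sequence repeats with period 5.
The value 5 first appears (with i ≥ 2) at u(3).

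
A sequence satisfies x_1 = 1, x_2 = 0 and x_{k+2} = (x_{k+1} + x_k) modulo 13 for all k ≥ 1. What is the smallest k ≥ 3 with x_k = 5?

Computing terms: x_1 = 1, x_2 = 0, x_3 = 1, x_4 = 1, x_5 = 2, x_6 = 3, x_7 = 5, x_8 = 8, x_9 = 0, x_{10} = 8, x_{11} = 8, x_{12} = 3, x_{13} = 11, x_{14} = 1, x_{15} = 12, x_{16} = 0, x_{17} = 12, x_{18} = 12, x_{19} = 11, x_{20} = 10, x_{21} = 8, x_{22} = 5, x_{23} = 0, x_{24} = 5, x_{25} = 5, x_{26} = 10, x_{27} = 2, x_{28} = 12, x_{29} = 1, x_{30} = 0.
The sequence repeats with period 28.
The value 5 first appears (with k ≥ 3) at x_7.

7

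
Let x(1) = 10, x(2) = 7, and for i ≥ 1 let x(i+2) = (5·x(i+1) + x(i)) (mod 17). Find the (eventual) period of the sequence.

36

Computing terms: x(1) = 10; x(2) = 7; x(3) = 11; x(4) = 11; x(5) = 15; x(6) = 1; x(7) = 3; x(8) = 16; x(9) = 15; x(10) = 6; x(11) = 11; x(12) = 10; x(13) = 10; x(14) = 9; x(15) = 4; x(16) = 12; x(17) = 13; x(18) = 9; x(19) = 7; x(20) = 10; x(21) = 6; x(22) = 6; x(23) = 2; x(24) = 16; x(25) = 14; x(26) = 1; x(27) = 2; x(28) = 11; x(29) = 6; x(30) = 7; x(31) = 7; x(32) = 8; x(33) = 13; x(34) = 5; x(35) = 4; x(36) = 8; x(37) = 10; x(38) = 7.
The sequence repeats with period 36.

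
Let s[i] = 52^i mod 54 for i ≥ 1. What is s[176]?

22

Computing terms: s[1] = 52, s[2] = 4, s[3] = 46, s[4] = 16, s[5] = 22, s[6] = 10, s[7] = 34, s[8] = 40, s[9] = 28, s[10] = 52.
The sequence repeats with period 9.
(176 - 1) mod 9 = 4, so s[176] = s[5] = 22.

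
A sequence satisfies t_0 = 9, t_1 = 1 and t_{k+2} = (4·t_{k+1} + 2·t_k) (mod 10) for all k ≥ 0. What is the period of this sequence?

4

Computing terms: t_0 = 9,  t_1 = 1,  t_2 = 2,  t_3 = 0,  t_4 = 4,  t_5 = 6,  t_6 = 2,  t_7 = 0.
Since (t_6, t_7) = (t_2, t_3) = (2, 0) (two consecutive terms determine the rest), the sequence is eventually periodic: after a pre-period of length 2 it cycles with period 4.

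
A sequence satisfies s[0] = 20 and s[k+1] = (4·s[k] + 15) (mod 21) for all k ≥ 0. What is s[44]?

17

We have s[0] = 20; s[1] = 11; s[2] = 17; s[3] = 20.
The sequence repeats with period 3.
So s[44] = s[0 + ((44-0) mod 3)] = s[2] = 17.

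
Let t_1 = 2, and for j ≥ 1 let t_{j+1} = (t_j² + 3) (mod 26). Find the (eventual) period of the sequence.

Computing terms: t_1 = 2,  t_2 = 7,  t_3 = 0,  t_4 = 3,  t_5 = 12,  t_6 = 17,  t_7 = 6,  t_8 = 13,  t_9 = 16,  t_{10} = 25,  t_{11} = 4,  t_{12} = 19,  t_{13} = 0.
Since t_{13} = t_3 = 0, the sequence is eventually periodic: after a pre-period of length 2 it cycles with period 10.

10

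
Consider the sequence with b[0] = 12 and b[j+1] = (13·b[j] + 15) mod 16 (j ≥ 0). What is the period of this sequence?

We have b[0] = 12,  b[1] = 11,  b[2] = 14,  b[3] = 5,  b[4] = 0,  b[5] = 15,  b[6] = 2,  b[7] = 9,  b[8] = 4,  b[9] = 3,  b[10] = 6,  b[11] = 13,  b[12] = 8,  b[13] = 7,  b[14] = 10,  b[15] = 1,  b[16] = 12.
The sequence repeats with period 16.

16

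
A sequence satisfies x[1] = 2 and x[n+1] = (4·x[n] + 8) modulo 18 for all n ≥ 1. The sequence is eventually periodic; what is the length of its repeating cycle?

We have x[1] = 2; x[2] = 16; x[3] = 0; x[4] = 8; x[5] = 4; x[6] = 6; x[7] = 14; x[8] = 10; x[9] = 12; x[10] = 2.
The sequence repeats with period 9.

9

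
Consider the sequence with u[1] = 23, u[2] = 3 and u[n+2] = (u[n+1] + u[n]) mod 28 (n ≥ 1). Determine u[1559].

27

u[1] = 23; u[2] = 3; u[3] = 26; u[4] = 1; u[5] = 27; u[6] = 0; u[7] = 27; u[8] = 27; u[9] = 26; u[10] = 25; u[11] = 23; u[12] = 20; u[13] = 15; u[14] = 7; u[15] = 22; u[16] = 1; u[17] = 23; u[18] = 24; u[19] = 19; u[20] = 15; u[21] = 6; u[22] = 21; u[23] = 27; u[24] = 20; u[25] = 19; u[26] = 11; u[27] = 2; u[28] = 13; u[29] = 15; u[30] = 0; u[31] = 15; u[32] = 15; u[33] = 2; u[34] = 17; u[35] = 19; u[36] = 8; u[37] = 27; u[38] = 7; u[39] = 6; u[40] = 13; u[41] = 19; u[42] = 4; u[43] = 23; u[44] = 27; u[45] = 22; u[46] = 21; u[47] = 15; u[48] = 8; u[49] = 23; u[50] = 3.
The sequence repeats with period 48.
(1559 - 1) mod 48 = 22, so u[1559] = u[23] = 27.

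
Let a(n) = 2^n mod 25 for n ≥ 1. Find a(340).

1

Computing terms: a(1) = 2, a(2) = 4, a(3) = 8, a(4) = 16, a(5) = 7, a(6) = 14, a(7) = 3, a(8) = 6, a(9) = 12, a(10) = 24, a(11) = 23, a(12) = 21, a(13) = 17, a(14) = 9, a(15) = 18, a(16) = 11, a(17) = 22, a(18) = 19, a(19) = 13, a(20) = 1, a(21) = 2.
The sequence repeats with period 20.
So a(340) = a(1 + ((340-1) mod 20)) = a(20) = 1.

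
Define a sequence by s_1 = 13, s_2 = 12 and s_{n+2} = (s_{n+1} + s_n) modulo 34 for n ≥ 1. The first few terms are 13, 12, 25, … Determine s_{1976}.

24

Computing terms: s_1 = 13; s_2 = 12; s_3 = 25; s_4 = 3; s_5 = 28; s_6 = 31; s_7 = 25; s_8 = 22; s_9 = 13; s_{10} = 1; s_{11} = 14; s_{12} = 15; s_{13} = 29; s_{14} = 10; s_{15} = 5; s_{16} = 15; s_{17} = 20; s_{18} = 1; s_{19} = 21; s_{20} = 22; s_{21} = 9; s_{22} = 31; s_{23} = 6; s_{24} = 3; s_{25} = 9; s_{26} = 12; s_{27} = 21; s_{28} = 33; s_{29} = 20; s_{30} = 19; s_{31} = 5; s_{32} = 24; s_{33} = 29; s_{34} = 19; s_{35} = 14; s_{36} = 33; s_{37} = 13; s_{38} = 12.
The sequence repeats with period 36.
So s_{1976} = s_{1 + ((1976-1) mod 36)} = s_{32} = 24.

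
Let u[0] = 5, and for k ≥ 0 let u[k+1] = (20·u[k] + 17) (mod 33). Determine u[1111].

Listing terms: u[0] = 5; u[1] = 18; u[2] = 14; u[3] = 0; u[4] = 17; u[5] = 27; u[6] = 29; u[7] = 3; u[8] = 11; u[9] = 6; u[10] = 5.
The sequence repeats with period 10.
(1111 - 0) mod 10 = 1, so u[1111] = u[1] = 18.

18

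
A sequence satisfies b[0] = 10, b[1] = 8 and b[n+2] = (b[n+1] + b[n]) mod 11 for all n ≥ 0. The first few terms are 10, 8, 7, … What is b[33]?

Listing terms: b[0] = 10,  b[1] = 8,  b[2] = 7,  b[3] = 4,  b[4] = 0,  b[5] = 4,  b[6] = 4,  b[7] = 8,  b[8] = 1,  b[9] = 9,  b[10] = 10,  b[11] = 8.
Since (b[10], b[11]) = (b[0], b[1]) = (10, 8) (two consecutive terms determine the rest), the sequence is periodic with period 10.
(33 - 0) mod 10 = 3, so b[33] = b[3] = 4.

4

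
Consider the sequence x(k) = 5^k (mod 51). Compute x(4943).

41

Computing terms: x(0) = 1, x(1) = 5, x(2) = 25, x(3) = 23, x(4) = 13, x(5) = 14, x(6) = 19, x(7) = 44, x(8) = 16, x(9) = 29, x(10) = 43, x(11) = 11, x(12) = 4, x(13) = 20, x(14) = 49, x(15) = 41, x(16) = 1.
The sequence repeats with period 16.
(4943 - 0) mod 16 = 15, so x(4943) = x(15) = 41.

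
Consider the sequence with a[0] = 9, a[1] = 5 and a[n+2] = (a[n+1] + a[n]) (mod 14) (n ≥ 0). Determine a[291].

5

We have a[0] = 9,  a[1] = 5,  a[2] = 0,  a[3] = 5,  a[4] = 5,  a[5] = 10,  a[6] = 1,  a[7] = 11,  a[8] = 12,  a[9] = 9,  a[10] = 7,  a[11] = 2,  a[12] = 9,  a[13] = 11,  a[14] = 6,  a[15] = 3,  a[16] = 9,  a[17] = 12,  a[18] = 7,  a[19] = 5,  a[20] = 12,  a[21] = 3,  a[22] = 1,  a[23] = 4,  a[24] = 5,  a[25] = 9,  a[26] = 0,  a[27] = 9,  a[28] = 9,  a[29] = 4,  a[30] = 13,  a[31] = 3,  a[32] = 2,  a[33] = 5,  a[34] = 7,  a[35] = 12,  a[36] = 5,  a[37] = 3,  a[38] = 8,  a[39] = 11,  a[40] = 5,  a[41] = 2,  a[42] = 7,  a[43] = 9,  a[44] = 2,  a[45] = 11,  a[46] = 13,  a[47] = 10,  a[48] = 9,  a[49] = 5.
Since (a[48], a[49]) = (a[0], a[1]) = (9, 5) (two consecutive terms determine the rest), the sequence is periodic with period 48.
(291 - 0) mod 48 = 3, so a[291] = a[3] = 5.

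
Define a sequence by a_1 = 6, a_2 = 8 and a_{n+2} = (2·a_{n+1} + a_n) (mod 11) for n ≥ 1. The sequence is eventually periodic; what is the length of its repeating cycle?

Computing terms: a_1 = 6,  a_2 = 8,  a_3 = 0,  a_4 = 8,  a_5 = 5,  a_6 = 7,  a_7 = 8,  a_8 = 1,  a_9 = 10,  a_{10} = 10,  a_{11} = 8,  a_{12} = 4,  a_{13} = 5,  a_{14} = 3,  a_{15} = 0,  a_{16} = 3,  a_{17} = 6,  a_{18} = 4,  a_{19} = 3,  a_{20} = 10,  a_{21} = 1,  a_{22} = 1,  a_{23} = 3,  a_{24} = 7,  a_{25} = 6,  a_{26} = 8.
Since (a_{25}, a_{26}) = (a_1, a_2) = (6, 8) (two consecutive terms determine the rest), the sequence is periodic with period 24.

24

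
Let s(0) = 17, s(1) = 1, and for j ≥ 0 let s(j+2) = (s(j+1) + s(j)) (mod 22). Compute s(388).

11

Listing terms: s(0) = 17,  s(1) = 1,  s(2) = 18,  s(3) = 19,  s(4) = 15,  s(5) = 12,  s(6) = 5,  s(7) = 17,  s(8) = 0,  s(9) = 17,  s(10) = 17,  s(11) = 12,  s(12) = 7,  s(13) = 19,  s(14) = 4,  s(15) = 1,  s(16) = 5,  s(17) = 6,  s(18) = 11,  s(19) = 17,  s(20) = 6,  s(21) = 1,  s(22) = 7,  s(23) = 8,  s(24) = 15,  s(25) = 1,  s(26) = 16,  s(27) = 17,  s(28) = 11,  s(29) = 6,  s(30) = 17,  s(31) = 1.
The sequence repeats with period 30.
So s(388) = s(0 + ((388-0) mod 30)) = s(28) = 11.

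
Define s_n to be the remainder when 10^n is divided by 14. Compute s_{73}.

We have s_1 = 10; s_2 = 2; s_3 = 6; s_4 = 4; s_5 = 12; s_6 = 8; s_7 = 10.
Since s_7 = s_1 = 10, the sequence is periodic with period 6.
(73 - 1) mod 6 = 0, so s_{73} = s_1 = 10.

10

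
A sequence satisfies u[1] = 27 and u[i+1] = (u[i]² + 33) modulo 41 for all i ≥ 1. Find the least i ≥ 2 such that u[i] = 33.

Listing terms: u[1] = 27; u[2] = 24; u[3] = 35; u[4] = 28; u[5] = 38; u[6] = 1; u[7] = 34; u[8] = 0; u[9] = 33; u[10] = 15; u[11] = 12; u[12] = 13; u[13] = 38.
Since u[13] = u[5] = 38, the sequence is eventually periodic: after a pre-period of length 4 it cycles with period 8.
The value 33 first appears (with i ≥ 2) at u[9].

9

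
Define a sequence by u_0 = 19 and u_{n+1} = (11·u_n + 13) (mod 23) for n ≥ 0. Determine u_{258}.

Listing terms: u_0 = 19,  u_1 = 15,  u_2 = 17,  u_3 = 16,  u_4 = 5,  u_5 = 22,  u_6 = 2,  u_7 = 12,  u_8 = 7,  u_9 = 21,  u_{10} = 14,  u_{11} = 6,  u_{12} = 10,  u_{13} = 8,  u_{14} = 9,  u_{15} = 20,  u_{16} = 3,  u_{17} = 0,  u_{18} = 13,  u_{19} = 18,  u_{20} = 4,  u_{21} = 11,  u_{22} = 19.
Since u_{22} = u_0 = 19, the sequence is periodic with period 22.
(258 - 0) mod 22 = 16, so u_{258} = u_{16} = 3.

3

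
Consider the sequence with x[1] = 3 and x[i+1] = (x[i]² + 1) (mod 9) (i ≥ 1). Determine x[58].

5

x[1] = 3,  x[2] = 1,  x[3] = 2,  x[4] = 5,  x[5] = 8,  x[6] = 2.
Since x[6] = x[3] = 2, the sequence is eventually periodic: after a pre-period of length 2 it cycles with period 3.
For i ≥ 3, x[i] depends only on (i - 3) mod 3. (58 - 3) mod 3 = 1, so x[58] = x[4] = 5.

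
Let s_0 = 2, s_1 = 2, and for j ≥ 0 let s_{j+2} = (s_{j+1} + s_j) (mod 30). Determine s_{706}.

s_0 = 2, s_1 = 2, s_2 = 4, s_3 = 6, s_4 = 10, s_5 = 16, s_6 = 26, s_7 = 12, s_8 = 8, s_9 = 20, s_{10} = 28, s_{11} = 18, s_{12} = 16, s_{13} = 4, s_{14} = 20, s_{15} = 24, s_{16} = 14, s_{17} = 8, s_{18} = 22, s_{19} = 0, s_{20} = 22, s_{21} = 22, s_{22} = 14, s_{23} = 6, s_{24} = 20, s_{25} = 26, s_{26} = 16, s_{27} = 12, s_{28} = 28, s_{29} = 10, s_{30} = 8, s_{31} = 18, s_{32} = 26, s_{33} = 14, s_{34} = 10, s_{35} = 24, s_{36} = 4, s_{37} = 28, s_{38} = 2, s_{39} = 0, s_{40} = 2, s_{41} = 2.
The sequence repeats with period 40.
So s_{706} = s_{0 + ((706-0) mod 40)} = s_{26} = 16.

16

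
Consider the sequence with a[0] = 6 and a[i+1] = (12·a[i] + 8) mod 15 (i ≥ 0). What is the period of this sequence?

We have a[0] = 6,  a[1] = 5,  a[2] = 8,  a[3] = 14,  a[4] = 11,  a[5] = 5.
Since a[5] = a[1] = 5, the sequence is eventually periodic: after a pre-period of length 1 it cycles with period 4.

4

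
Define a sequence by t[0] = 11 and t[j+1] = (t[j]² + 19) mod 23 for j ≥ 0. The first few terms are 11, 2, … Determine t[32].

12

Listing terms: t[0] = 11, t[1] = 2, t[2] = 0, t[3] = 19, t[4] = 12, t[5] = 2.
Since t[5] = t[1] = 2, the sequence is eventually periodic: after a pre-period of length 1 it cycles with period 4.
For j ≥ 1, t[j] depends only on (j - 1) mod 4. (32 - 1) mod 4 = 3, so t[32] = t[4] = 12.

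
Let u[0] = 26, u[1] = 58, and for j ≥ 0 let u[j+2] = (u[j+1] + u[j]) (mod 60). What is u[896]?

We have u[0] = 26; u[1] = 58; u[2] = 24; u[3] = 22; u[4] = 46; u[5] = 8; u[6] = 54; u[7] = 2; u[8] = 56; u[9] = 58; u[10] = 54; u[11] = 52; u[12] = 46; u[13] = 38; u[14] = 24; u[15] = 2; u[16] = 26; u[17] = 28; u[18] = 54; u[19] = 22; u[20] = 16; u[21] = 38; u[22] = 54; u[23] = 32; u[24] = 26; u[25] = 58.
The sequence repeats with period 24.
(896 - 0) mod 24 = 8, so u[896] = u[8] = 56.

56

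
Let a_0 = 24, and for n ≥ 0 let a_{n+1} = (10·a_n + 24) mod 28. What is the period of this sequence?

Computing terms: a_0 = 24; a_1 = 12; a_2 = 4; a_3 = 8; a_4 = 20; a_5 = 0; a_6 = 24.
Since a_6 = a_0 = 24, the sequence is periodic with period 6.

6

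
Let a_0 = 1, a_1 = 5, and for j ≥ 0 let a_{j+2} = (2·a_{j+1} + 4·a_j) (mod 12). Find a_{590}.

a_0 = 1; a_1 = 5; a_2 = 2; a_3 = 0; a_4 = 8; a_5 = 4; a_6 = 4; a_7 = 0; a_8 = 4; a_9 = 8; a_{10} = 8; a_{11} = 0; a_{12} = 8.
Since (a_{11}, a_{12}) = (a_3, a_4) = (0, 8) (two consecutive terms determine the rest), the sequence is eventually periodic: after a pre-period of length 3 it cycles with period 8.
For j ≥ 3, a_j depends only on (j - 3) mod 8. (590 - 3) mod 8 = 3, so a_{590} = a_6 = 4.

4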